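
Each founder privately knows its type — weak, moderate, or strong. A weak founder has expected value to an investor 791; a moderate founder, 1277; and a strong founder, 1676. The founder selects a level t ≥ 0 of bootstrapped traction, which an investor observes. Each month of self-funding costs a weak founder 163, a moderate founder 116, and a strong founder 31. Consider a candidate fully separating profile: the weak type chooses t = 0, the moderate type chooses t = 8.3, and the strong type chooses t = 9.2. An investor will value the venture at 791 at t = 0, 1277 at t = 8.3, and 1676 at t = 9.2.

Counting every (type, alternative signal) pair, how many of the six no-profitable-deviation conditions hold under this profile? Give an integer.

Moderate (own payoff 1277 − 116×8.3 = 314.2): to t=0 gives 791 → profitable ✗; to t=9.2 gives 1676 − 116×9.2 = 608.8 → profitable ✗.
Weak (own payoff 791): to t=8.3 gives 1277 − 163×8.3 = -75.9 → no gain ✓; to t=9.2 gives 1676 − 163×9.2 = 176.4 → no gain ✓.
Strong (own payoff 1676 − 31×9.2 = 1390.8): to t=0 gives 791 → no gain ✓; to t=8.3 gives 1277 − 31×8.3 = 1019.7 → no gain ✓.
4 of the 6 constraints hold; not an equilibrium.

4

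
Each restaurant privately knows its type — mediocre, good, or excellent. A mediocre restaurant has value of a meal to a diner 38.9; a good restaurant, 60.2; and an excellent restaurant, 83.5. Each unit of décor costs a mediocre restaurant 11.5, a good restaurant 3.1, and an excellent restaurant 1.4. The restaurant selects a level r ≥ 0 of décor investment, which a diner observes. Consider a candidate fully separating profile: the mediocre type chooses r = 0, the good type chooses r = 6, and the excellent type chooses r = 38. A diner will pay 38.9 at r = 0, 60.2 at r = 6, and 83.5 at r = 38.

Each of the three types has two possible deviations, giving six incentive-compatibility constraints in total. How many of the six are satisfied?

4

Good (own payoff 60.2 − 3.1×6 = 41.6): to r=0 gives 38.9 → no gain ✓; to r=38 gives 83.5 − 3.1×38 = -34.3 → no gain ✓.
Mediocre (own payoff 38.9): to r=6 gives 60.2 − 11.5×6 = -8.8 → no gain ✓; to r=38 gives 83.5 − 11.5×38 = -353.5 → no gain ✓.
Excellent (own payoff 83.5 − 1.4×38 = 30.3): to r=0 gives 38.9 → profitable ✗; to r=6 gives 60.2 − 1.4×6 = 51.8 → profitable ✗.
4 of the 6 constraints hold; not an equilibrium.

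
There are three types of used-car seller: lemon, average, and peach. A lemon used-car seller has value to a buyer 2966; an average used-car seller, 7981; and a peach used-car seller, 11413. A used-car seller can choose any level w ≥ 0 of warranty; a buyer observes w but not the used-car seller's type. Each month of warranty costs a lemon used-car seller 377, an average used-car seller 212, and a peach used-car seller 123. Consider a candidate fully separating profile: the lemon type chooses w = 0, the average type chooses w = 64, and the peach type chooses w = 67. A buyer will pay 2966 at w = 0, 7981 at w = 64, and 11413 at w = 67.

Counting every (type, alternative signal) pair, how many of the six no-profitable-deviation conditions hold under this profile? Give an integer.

4

Lemon (own payoff 2966): to w=64 gives 7981 − 377×64 = -16147 → no gain ✓; to w=67 gives 11413 − 377×67 = -13846 → no gain ✓.
Average (own payoff 7981 − 212×64 = -5587): to w=0 gives 2966 → profitable ✗; to w=67 gives 11413 − 212×67 = -2791 → profitable ✗.
Peach (own payoff 11413 − 123×67 = 3172): to w=0 gives 2966 → no gain ✓; to w=64 gives 7981 − 123×64 = 109 → no gain ✓.
4 of the 6 constraints hold; not an equilibrium.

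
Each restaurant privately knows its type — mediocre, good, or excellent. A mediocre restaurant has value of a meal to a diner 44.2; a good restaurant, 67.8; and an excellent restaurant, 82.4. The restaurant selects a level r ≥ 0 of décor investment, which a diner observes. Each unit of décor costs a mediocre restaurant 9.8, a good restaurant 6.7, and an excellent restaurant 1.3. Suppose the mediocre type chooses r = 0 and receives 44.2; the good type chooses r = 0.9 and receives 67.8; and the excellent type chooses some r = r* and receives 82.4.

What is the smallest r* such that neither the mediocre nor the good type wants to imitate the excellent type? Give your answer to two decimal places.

Mediocre type (on-path payoff 44.2) won't mimic when 44.2 ≥ 82.4 − 9.8·r*, i.e. r* ≥ 3.90.
Good type (on-path payoff 67.8 − 6.7×0.9 = 61.77) won't mimic when 61.77 ≥ 82.4 − 6.7·r*, i.e. r* ≥ 3.08.
Both must hold, so r* = max(3.90, 3.08) = 3.90. The mediocre type's constraint binds.

3.90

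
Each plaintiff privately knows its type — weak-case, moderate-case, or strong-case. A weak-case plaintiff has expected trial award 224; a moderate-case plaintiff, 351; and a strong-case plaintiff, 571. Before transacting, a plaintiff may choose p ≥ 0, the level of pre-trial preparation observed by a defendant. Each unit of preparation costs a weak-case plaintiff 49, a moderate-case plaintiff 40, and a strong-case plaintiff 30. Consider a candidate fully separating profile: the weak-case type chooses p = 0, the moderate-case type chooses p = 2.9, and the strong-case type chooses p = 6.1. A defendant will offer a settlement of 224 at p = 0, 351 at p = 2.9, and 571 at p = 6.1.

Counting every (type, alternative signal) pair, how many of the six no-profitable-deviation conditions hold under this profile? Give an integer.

Weak-case (own payoff 224): to p=2.9 gives 351 − 49×2.9 = 208.9 → no gain ✓; to p=6.1 gives 571 − 49×6.1 = 272.1 → profitable ✗.
Moderate-case (own payoff 351 − 40×2.9 = 235): to p=0 gives 224 → no gain ✓; to p=6.1 gives 571 − 40×6.1 = 327 → profitable ✗.
Strong-case (own payoff 571 − 30×6.1 = 388): to p=0 gives 224 → no gain ✓; to p=2.9 gives 351 − 30×2.9 = 264 → no gain ✓.
4 of the 6 constraints hold; not an equilibrium.

4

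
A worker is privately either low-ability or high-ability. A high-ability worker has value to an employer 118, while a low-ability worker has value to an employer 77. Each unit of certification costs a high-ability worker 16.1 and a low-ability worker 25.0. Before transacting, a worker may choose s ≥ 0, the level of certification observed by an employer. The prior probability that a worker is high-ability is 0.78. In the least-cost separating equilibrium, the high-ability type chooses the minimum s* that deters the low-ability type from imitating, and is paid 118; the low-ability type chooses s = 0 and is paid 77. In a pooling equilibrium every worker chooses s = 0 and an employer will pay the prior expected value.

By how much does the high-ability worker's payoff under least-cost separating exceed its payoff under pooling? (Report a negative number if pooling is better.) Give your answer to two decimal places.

Least-cost separating signal: s* solves 77 = 118 − 25.0·s*, so s* = (118 − 77)/25.0 = 1.64.
High-ability type's separating payoff: 118 − 16.1 × s* = 118 − 16.1 × (118 − 77)/25.0 = 118 − 660.1/25.0 = 91.596.
Pooling payoff: 0.78 × 118 + 0.22 × 77 = 108.98.
Difference: 91.596 − 108.98 = -17.384, i.e. -17.38 to two decimal places.
The high-ability type would prefer the pooling outcome.

-17.38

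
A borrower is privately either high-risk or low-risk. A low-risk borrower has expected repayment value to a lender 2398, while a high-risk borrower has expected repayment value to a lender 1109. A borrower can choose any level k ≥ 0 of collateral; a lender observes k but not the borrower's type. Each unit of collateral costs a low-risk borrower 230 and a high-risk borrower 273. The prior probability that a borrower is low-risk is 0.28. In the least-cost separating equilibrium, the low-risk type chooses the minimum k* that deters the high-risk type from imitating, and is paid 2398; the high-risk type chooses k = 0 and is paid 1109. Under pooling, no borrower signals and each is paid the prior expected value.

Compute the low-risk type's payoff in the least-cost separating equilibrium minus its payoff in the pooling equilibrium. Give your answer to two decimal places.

-157.89

Least-cost separating signal: k* solves 1109 = 2398 − 273·k*, so k* = (2398 − 1109)/273 ≈ 4.7216.
Low-risk type's separating payoff: 2398 − 230 × k* = 2398 − 230 × (2398 − 1109)/273 = 2398 − 296470/273 ≈ 1312.0293.
Pooling payoff: 0.28 × 2398 + 0.72 × 1109 = 1469.92.
Difference: 1312.0293 − 1469.92 = -157.8907, i.e. -157.89 to two decimal places.
The low-risk type would prefer the pooling outcome.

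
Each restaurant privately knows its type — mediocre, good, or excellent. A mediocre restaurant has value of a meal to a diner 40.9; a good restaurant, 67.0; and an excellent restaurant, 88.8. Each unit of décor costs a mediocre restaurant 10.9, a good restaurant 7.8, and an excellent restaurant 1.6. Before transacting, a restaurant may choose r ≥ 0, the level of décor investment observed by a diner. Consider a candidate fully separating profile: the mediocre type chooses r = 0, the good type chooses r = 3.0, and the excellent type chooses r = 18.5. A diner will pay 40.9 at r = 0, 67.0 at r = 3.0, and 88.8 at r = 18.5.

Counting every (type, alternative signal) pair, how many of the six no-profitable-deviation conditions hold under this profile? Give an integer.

Mediocre (own payoff 40.9): to r=3.0 gives 67.0 − 10.9×3.0 = 34.3 → no gain ✓; to r=18.5 gives 88.8 − 10.9×18.5 = -112.85 → no gain ✓.
Good (own payoff 67.0 − 7.8×3.0 = 43.6): to r=0 gives 40.9 → no gain ✓; to r=18.5 gives 88.8 − 7.8×18.5 = -55.5 → no gain ✓.
Excellent (own payoff 88.8 − 1.6×18.5 = 59.2): to r=0 gives 40.9 → no gain ✓; to r=3.0 gives 67.0 − 1.6×3.0 = 62.2 → profitable ✗.
5 of the 6 constraints hold; not an equilibrium.

5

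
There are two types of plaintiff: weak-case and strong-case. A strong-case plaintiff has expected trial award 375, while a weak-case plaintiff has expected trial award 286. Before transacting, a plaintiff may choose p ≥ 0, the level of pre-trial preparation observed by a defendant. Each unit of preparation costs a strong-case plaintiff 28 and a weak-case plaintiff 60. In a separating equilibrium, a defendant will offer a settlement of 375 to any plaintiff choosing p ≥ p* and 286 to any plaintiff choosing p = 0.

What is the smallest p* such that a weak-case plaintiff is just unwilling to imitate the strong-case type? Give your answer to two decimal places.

A weak-case plaintiff choosing p = 0 receives 286.
Imitating at p* instead would pay 375 at cost 60·p*, netting 375 − 60·p*.
Indifference: 286 = 375 − 60·p*, so p* = (375 − 286) / 60 ≈ 1.48.
At p* the weak-case type's incentive constraint just binds; the strong-case type strictly prefers p* since its per-unit cost is lower.

1.48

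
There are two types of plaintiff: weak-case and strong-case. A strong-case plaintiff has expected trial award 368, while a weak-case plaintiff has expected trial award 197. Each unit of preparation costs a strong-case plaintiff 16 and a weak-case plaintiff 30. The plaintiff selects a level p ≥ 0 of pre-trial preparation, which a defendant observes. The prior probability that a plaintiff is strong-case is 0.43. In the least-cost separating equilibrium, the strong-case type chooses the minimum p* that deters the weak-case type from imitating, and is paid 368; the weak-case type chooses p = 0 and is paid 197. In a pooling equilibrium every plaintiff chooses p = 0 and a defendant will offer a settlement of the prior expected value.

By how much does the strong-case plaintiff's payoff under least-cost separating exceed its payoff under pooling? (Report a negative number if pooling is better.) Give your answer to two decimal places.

6.27

Least-cost separating signal: p* solves 197 = 368 − 30·p*, so p* = (368 − 197)/30 = 5.7.
Strong-case type's separating payoff: 368 − 16 × p* = 368 − 16 × (368 − 197)/30 = 368 − 2736/30 = 276.8.
Pooling payoff: 0.43 × 368 + 0.57 × 197 = 270.53.
Difference: 276.8 − 270.53 = 6.27.
The strong-case type prefers to separate.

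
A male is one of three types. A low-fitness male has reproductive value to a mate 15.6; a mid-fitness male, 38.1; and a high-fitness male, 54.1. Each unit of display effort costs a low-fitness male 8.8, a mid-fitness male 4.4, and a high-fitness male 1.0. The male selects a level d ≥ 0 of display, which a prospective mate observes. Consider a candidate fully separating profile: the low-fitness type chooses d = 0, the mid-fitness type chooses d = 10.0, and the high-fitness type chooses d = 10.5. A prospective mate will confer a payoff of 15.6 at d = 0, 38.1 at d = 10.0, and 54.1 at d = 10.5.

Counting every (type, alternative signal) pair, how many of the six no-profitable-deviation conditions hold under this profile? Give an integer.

Mid-fitness (own payoff 38.1 − 4.4×10.0 = -5.9): to d=0 gives 15.6 → profitable ✗; to d=10.5 gives 54.1 − 4.4×10.5 = 7.9 → profitable ✗.
High-fitness (own payoff 54.1 − 1.0×10.5 = 43.6): to d=0 gives 15.6 → no gain ✓; to d=10.0 gives 38.1 − 1.0×10.0 = 28.1 → no gain ✓.
Low-fitness (own payoff 15.6): to d=10.0 gives 38.1 − 8.8×10.0 = -49.9 → no gain ✓; to d=10.5 gives 54.1 − 8.8×10.5 = -38.3 → no gain ✓.
4 of the 6 constraints hold; not an equilibrium.

4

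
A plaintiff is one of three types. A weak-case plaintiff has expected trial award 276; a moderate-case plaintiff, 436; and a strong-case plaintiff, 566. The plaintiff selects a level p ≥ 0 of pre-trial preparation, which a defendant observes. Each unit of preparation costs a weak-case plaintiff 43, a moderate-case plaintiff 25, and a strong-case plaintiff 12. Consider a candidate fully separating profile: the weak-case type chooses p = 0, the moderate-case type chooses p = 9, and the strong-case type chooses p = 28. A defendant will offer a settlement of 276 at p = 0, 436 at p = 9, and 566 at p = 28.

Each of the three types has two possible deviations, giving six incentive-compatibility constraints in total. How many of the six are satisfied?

3

Moderate-case (own payoff 436 − 25×9 = 211): to p=0 gives 276 → profitable ✗; to p=28 gives 566 − 25×28 = -134 → no gain ✓.
Weak-case (own payoff 276): to p=9 gives 436 − 43×9 = 49 → no gain ✓; to p=28 gives 566 − 43×28 = -638 → no gain ✓.
Strong-case (own payoff 566 − 12×28 = 230): to p=0 gives 276 → profitable ✗; to p=9 gives 436 − 12×9 = 328 → profitable ✗.
3 of the 6 constraints hold; not an equilibrium.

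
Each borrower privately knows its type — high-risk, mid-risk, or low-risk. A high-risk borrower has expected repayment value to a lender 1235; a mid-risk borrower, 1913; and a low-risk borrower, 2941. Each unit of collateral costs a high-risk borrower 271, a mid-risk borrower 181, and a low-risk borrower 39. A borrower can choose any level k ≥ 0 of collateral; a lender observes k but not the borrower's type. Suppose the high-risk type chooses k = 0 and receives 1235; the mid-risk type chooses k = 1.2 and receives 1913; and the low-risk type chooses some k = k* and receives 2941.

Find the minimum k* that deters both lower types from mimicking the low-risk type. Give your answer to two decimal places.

6.88

High-risk type (on-path payoff 1235) won't mimic when 1235 ≥ 2941 − 271·k*, i.e. k* ≥ 6.30.
Mid-risk type (on-path payoff 1913 − 181×1.2 = 1695.8) won't mimic when 1695.8 ≥ 2941 − 181·k*, i.e. k* ≥ 6.88.
Both must hold, so k* = max(6.30, 6.88) = 6.88. The mid-risk type's constraint binds.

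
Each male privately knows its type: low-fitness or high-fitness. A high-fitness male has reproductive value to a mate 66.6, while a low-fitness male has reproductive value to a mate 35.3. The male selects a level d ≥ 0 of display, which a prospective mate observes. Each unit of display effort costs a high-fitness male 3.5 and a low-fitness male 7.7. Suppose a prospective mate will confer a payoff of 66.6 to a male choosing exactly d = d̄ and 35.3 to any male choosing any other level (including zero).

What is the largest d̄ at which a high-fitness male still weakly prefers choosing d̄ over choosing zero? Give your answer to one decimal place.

Choosing d̄ yields the high-fitness type 66.6 − 3.5·d̄; choosing zero yields 35.3.
The high-fitness type is indifferent at 66.6 − 3.5·d̄ = 35.3, i.e. d̄ = (66.6 − 35.3) / 3.5 ≈ 8.9.
For any d̄ above 8.9 the high-fitness type would rather pool at zero, so separation collapses.

8.9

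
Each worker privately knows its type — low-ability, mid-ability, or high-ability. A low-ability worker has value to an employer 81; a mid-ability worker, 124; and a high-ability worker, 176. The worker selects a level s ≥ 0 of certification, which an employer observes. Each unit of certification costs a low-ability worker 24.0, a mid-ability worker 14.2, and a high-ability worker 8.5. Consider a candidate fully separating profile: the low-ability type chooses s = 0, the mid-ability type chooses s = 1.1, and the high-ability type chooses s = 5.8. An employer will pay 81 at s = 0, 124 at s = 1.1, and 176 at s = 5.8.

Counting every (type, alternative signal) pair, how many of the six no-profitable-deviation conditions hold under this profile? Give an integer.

5

High-ability (own payoff 176 − 8.5×5.8 = 126.7): to s=0 gives 81 → no gain ✓; to s=1.1 gives 124 − 8.5×1.1 = 114.65 → no gain ✓.
Mid-ability (own payoff 124 − 14.2×1.1 = 108.38): to s=0 gives 81 → no gain ✓; to s=5.8 gives 176 − 14.2×5.8 = 93.64 → no gain ✓.
Low-ability (own payoff 81): to s=1.1 gives 124 − 24.0×1.1 = 97.6 → profitable ✗; to s=5.8 gives 176 − 24.0×5.8 = 36.8 → no gain ✓.
5 of the 6 constraints hold; not an equilibrium.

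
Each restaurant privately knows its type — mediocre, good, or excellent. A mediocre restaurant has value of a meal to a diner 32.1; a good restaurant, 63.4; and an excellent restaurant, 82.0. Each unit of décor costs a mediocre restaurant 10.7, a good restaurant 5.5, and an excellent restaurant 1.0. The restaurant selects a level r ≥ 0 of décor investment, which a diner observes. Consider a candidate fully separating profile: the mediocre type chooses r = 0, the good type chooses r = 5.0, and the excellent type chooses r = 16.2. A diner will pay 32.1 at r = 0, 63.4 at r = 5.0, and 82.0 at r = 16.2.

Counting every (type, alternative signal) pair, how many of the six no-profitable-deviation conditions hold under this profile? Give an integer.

Excellent (own payoff 82.0 − 1.0×16.2 = 65.8): to r=0 gives 32.1 → no gain ✓; to r=5.0 gives 63.4 − 1.0×5.0 = 58.4 → no gain ✓.
Good (own payoff 63.4 − 5.5×5.0 = 35.9): to r=0 gives 32.1 → no gain ✓; to r=16.2 gives 82.0 − 5.5×16.2 = -7.1 → no gain ✓.
Mediocre (own payoff 32.1): to r=5.0 gives 63.4 − 10.7×5.0 = 9.9 → no gain ✓; to r=16.2 gives 82.0 − 10.7×16.2 = -91.34 → no gain ✓.
6 of the 6 constraints hold; this profile is a separating equilibrium.

6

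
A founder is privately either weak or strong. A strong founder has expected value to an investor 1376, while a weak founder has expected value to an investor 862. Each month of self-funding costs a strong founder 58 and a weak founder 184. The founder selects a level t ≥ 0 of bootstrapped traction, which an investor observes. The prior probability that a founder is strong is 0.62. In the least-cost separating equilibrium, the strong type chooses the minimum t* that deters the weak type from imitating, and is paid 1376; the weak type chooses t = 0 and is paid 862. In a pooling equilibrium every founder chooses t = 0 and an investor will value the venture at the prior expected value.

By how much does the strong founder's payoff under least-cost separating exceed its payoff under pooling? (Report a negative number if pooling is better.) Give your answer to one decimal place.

33.3

Least-cost separating signal: t* solves 862 = 1376 − 184·t*, so t* = (1376 − 862)/184 ≈ 2.7935.
Strong type's separating payoff: 1376 − 58 × t* = 1376 − 58 × (1376 − 862)/184 = 1376 − 29812/184 ≈ 1213.978.
Pooling payoff: 0.62 × 1376 + 0.38 × 862 = 1180.68.
Difference: 1213.978 − 1180.68 = 33.298, i.e. 33.3 to one decimal place.
The strong type prefers to separate.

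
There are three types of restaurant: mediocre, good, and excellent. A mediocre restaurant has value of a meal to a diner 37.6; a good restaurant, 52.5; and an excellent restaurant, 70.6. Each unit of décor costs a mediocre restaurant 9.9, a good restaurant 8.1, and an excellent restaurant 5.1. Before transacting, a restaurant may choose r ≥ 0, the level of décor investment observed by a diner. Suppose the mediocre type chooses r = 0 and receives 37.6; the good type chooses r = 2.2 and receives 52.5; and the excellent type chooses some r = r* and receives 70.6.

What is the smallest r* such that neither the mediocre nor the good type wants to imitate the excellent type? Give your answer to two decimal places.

Mediocre type (on-path payoff 37.6) won't mimic when 37.6 ≥ 70.6 − 9.9·r*, i.e. r* ≥ 3.33.
Good type (on-path payoff 52.5 − 8.1×2.2 = 34.68) won't mimic when 34.68 ≥ 70.6 − 8.1·r*, i.e. r* ≥ 4.43.
Both must hold, so r* = max(3.33, 4.43) = 4.43. The good type's constraint binds.

4.43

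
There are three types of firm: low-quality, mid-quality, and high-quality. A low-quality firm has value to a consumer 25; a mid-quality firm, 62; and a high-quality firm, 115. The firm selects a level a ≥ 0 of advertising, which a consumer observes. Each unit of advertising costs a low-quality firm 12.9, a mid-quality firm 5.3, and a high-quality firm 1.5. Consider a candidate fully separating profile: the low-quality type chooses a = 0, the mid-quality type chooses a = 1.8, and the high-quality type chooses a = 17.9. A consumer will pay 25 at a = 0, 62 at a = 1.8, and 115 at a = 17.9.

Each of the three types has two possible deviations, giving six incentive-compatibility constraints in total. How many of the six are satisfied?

5

Low-quality (own payoff 25): to a=1.8 gives 62 − 12.9×1.8 = 38.78 → profitable ✗; to a=17.9 gives 115 − 12.9×17.9 = -115.91 → no gain ✓.
Mid-quality (own payoff 62 − 5.3×1.8 = 52.46): to a=0 gives 25 → no gain ✓; to a=17.9 gives 115 − 5.3×17.9 = 20.13 → no gain ✓.
High-quality (own payoff 115 − 1.5×17.9 = 88.15): to a=0 gives 25 → no gain ✓; to a=1.8 gives 62 − 1.5×1.8 = 59.3 → no gain ✓.
5 of the 6 constraints hold; not an equilibrium.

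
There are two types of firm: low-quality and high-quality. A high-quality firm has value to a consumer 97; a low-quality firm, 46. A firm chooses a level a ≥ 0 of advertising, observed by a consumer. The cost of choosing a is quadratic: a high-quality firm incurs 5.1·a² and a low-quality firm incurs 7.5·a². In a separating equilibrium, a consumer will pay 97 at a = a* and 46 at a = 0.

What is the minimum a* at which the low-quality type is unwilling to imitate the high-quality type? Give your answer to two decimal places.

The low-quality type at a = 0 receives 46; imitating at a* yields 97 − 7.5·a*².
Indifference: 46 = 97 − 7.5·a*², so a*² = (97 − 46) / 7.5 = 6.8.
a* = √6.8 ≈ 2.61.

2.61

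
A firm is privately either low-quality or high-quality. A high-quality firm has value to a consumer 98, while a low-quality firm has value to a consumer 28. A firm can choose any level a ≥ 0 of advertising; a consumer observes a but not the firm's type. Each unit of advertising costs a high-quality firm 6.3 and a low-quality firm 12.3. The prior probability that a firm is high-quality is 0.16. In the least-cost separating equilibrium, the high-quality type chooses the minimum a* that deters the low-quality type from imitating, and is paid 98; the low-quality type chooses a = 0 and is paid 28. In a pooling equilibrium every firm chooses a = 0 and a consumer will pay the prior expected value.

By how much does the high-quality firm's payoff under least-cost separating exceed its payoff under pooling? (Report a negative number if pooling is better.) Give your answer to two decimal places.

Least-cost separating signal: a* solves 28 = 98 − 12.3·a*, so a* = (98 − 28)/12.3 ≈ 5.6911.
High-quality type's separating payoff: 98 − 6.3 × a* = 98 − 6.3 × (98 − 28)/12.3 = 98 − 441/12.3 ≈ 62.1463.
Pooling payoff: 0.16 × 98 + 0.84 × 28 = 39.2.
Difference: 62.1463 − 39.2 = 22.9463, i.e. 22.95 to two decimal places.
The high-quality type prefers to separate.

22.95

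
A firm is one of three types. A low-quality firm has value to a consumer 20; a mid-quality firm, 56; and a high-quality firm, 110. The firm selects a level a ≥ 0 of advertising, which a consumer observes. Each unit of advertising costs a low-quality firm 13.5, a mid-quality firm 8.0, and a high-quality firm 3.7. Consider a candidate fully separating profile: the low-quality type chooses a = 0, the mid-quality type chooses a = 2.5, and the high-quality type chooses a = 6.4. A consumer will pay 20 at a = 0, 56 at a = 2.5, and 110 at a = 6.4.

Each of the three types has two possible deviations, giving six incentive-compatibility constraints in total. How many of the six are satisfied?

3

High-quality (own payoff 110 − 3.7×6.4 = 86.32): to a=0 gives 20 → no gain ✓; to a=2.5 gives 56 − 3.7×2.5 = 46.75 → no gain ✓.
Mid-quality (own payoff 56 − 8.0×2.5 = 36): to a=0 gives 20 → no gain ✓; to a=6.4 gives 110 − 8.0×6.4 = 58.8 → profitable ✗.
Low-quality (own payoff 20): to a=2.5 gives 56 − 13.5×2.5 = 22.25 → profitable ✗; to a=6.4 gives 110 − 13.5×6.4 = 23.6 → profitable ✗.
3 of the 6 constraints hold; not an equilibrium.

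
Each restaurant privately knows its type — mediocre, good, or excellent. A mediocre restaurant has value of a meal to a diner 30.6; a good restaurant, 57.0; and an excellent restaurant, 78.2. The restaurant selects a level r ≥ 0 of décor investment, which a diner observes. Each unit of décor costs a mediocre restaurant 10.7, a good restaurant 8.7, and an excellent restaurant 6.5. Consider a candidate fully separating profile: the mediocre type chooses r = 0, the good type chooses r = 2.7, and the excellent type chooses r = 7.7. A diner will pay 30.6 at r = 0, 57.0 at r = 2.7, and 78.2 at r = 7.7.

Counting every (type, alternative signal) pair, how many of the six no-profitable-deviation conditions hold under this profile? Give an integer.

4

Good (own payoff 57.0 − 8.7×2.7 = 33.51): to r=0 gives 30.6 → no gain ✓; to r=7.7 gives 78.2 − 8.7×7.7 = 11.21 → no gain ✓.
Mediocre (own payoff 30.6): to r=2.7 gives 57.0 − 10.7×2.7 = 28.11 → no gain ✓; to r=7.7 gives 78.2 − 10.7×7.7 = -4.19 → no gain ✓.
Excellent (own payoff 78.2 − 6.5×7.7 = 28.15): to r=0 gives 30.6 → profitable ✗; to r=2.7 gives 57.0 − 6.5×2.7 = 39.45 → profitable ✗.
4 of the 6 constraints hold; not an equilibrium.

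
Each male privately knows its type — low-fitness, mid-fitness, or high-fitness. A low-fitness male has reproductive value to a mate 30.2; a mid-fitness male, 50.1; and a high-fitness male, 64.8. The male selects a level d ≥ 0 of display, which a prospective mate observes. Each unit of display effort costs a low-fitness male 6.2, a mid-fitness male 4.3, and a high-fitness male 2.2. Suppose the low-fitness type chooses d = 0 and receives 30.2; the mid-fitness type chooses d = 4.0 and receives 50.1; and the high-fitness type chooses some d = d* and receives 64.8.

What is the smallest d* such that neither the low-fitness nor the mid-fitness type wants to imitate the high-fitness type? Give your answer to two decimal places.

Mid-fitness type (on-path payoff 50.1 − 4.3×4.0 = 32.9) won't mimic when 32.9 ≥ 64.8 − 4.3·d*, i.e. d* ≥ 7.42.
Low-fitness type (on-path payoff 30.2) won't mimic when 30.2 ≥ 64.8 − 6.2·d*, i.e. d* ≥ 5.58.
Both must hold, so d* = max(5.58, 7.42) = 7.42. The mid-fitness type's constraint binds.

7.42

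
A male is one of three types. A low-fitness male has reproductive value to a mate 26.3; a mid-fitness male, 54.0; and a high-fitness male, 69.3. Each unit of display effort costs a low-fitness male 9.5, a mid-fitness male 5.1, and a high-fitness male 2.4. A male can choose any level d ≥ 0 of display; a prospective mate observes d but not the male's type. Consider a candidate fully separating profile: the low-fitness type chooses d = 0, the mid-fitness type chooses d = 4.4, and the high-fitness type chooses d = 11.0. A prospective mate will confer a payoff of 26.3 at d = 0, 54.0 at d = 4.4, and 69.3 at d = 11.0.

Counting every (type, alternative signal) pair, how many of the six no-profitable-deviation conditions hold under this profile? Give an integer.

5

Low-fitness (own payoff 26.3): to d=4.4 gives 54.0 − 9.5×4.4 = 12.2 → no gain ✓; to d=11.0 gives 69.3 − 9.5×11.0 = -35.2 → no gain ✓.
High-fitness (own payoff 69.3 − 2.4×11.0 = 42.9): to d=0 gives 26.3 → no gain ✓; to d=4.4 gives 54.0 − 2.4×4.4 = 43.44 → profitable ✗.
Mid-fitness (own payoff 54.0 − 5.1×4.4 = 31.56): to d=0 gives 26.3 → no gain ✓; to d=11.0 gives 69.3 − 5.1×11.0 = 13.2 → no gain ✓.
5 of the 6 constraints hold; not an equilibrium.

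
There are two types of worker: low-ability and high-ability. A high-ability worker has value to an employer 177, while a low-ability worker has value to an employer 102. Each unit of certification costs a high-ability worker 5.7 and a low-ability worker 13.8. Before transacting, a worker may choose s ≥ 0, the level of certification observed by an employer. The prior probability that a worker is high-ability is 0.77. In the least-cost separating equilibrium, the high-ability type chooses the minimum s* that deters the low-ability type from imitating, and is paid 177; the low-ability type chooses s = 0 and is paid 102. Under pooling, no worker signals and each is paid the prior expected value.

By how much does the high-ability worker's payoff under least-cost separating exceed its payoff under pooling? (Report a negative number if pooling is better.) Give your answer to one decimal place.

Least-cost separating signal: s* solves 102 = 177 − 13.8·s*, so s* = (177 − 102)/13.8 ≈ 5.4348.
High-ability type's separating payoff: 177 − 5.7 × s* = 177 − 5.7 × (177 − 102)/13.8 = 177 − 427.5/13.8 ≈ 146.022.
Pooling payoff: 0.77 × 177 + 0.23 × 102 = 159.75.
Difference: 146.022 − 159.75 = -13.728, i.e. -13.7 to one decimal place.
The high-ability type would prefer the pooling outcome.

-13.7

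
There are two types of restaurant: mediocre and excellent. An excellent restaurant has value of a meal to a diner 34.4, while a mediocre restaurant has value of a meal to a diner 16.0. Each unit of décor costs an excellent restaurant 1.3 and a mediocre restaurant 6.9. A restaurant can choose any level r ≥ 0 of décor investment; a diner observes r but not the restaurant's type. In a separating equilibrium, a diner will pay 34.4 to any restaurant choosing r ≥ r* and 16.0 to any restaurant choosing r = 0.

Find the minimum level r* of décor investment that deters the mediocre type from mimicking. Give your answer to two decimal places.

2.67

A mediocre restaurant choosing r = 0 receives 16.0.
Imitating at r* instead would pay 34.4 at cost 6.9·r*, netting 34.4 − 6.9·r*.
Indifference: 16.0 = 34.4 − 6.9·r*, so r* = (34.4 − 16.0) / 6.9 ≈ 2.67.
At r* the mediocre type's incentive constraint just binds; the excellent type strictly prefers r* since its per-unit cost is lower.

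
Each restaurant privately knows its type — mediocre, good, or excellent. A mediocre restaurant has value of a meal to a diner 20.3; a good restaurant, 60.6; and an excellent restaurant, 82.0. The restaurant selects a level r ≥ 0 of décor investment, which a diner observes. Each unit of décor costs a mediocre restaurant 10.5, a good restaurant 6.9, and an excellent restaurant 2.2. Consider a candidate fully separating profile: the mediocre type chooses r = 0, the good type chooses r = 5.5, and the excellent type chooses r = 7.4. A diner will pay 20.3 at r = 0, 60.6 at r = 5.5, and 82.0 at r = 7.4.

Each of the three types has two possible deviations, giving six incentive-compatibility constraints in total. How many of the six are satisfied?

Excellent (own payoff 82.0 − 2.2×7.4 = 65.72): to r=0 gives 20.3 → no gain ✓; to r=5.5 gives 60.6 − 2.2×5.5 = 48.5 → no gain ✓.
Good (own payoff 60.6 − 6.9×5.5 = 22.65): to r=0 gives 20.3 → no gain ✓; to r=7.4 gives 82.0 − 6.9×7.4 = 30.94 → profitable ✗.
Mediocre (own payoff 20.3): to r=5.5 gives 60.6 − 10.5×5.5 = 2.85 → no gain ✓; to r=7.4 gives 82.0 − 10.5×7.4 = 4.3 → no gain ✓.
5 of the 6 constraints hold; not an equilibrium.

5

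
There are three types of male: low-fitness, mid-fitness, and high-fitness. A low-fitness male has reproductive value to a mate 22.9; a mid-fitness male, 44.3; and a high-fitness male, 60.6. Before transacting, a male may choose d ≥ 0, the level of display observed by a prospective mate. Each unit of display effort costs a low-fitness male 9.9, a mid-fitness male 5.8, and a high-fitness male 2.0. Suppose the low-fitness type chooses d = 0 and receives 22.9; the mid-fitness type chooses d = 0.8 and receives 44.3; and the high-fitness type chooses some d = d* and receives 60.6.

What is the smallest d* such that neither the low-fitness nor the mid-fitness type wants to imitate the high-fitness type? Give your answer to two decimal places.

3.81

Low-fitness type (on-path payoff 22.9) won't mimic when 22.9 ≥ 60.6 − 9.9·d*, i.e. d* ≥ 3.81.
Mid-fitness type (on-path payoff 44.3 − 5.8×0.8 = 39.66) won't mimic when 39.66 ≥ 60.6 − 5.8·d*, i.e. d* ≥ 3.61.
Both must hold, so d* = max(3.81, 3.61) = 3.81. The low-fitness type's constraint binds.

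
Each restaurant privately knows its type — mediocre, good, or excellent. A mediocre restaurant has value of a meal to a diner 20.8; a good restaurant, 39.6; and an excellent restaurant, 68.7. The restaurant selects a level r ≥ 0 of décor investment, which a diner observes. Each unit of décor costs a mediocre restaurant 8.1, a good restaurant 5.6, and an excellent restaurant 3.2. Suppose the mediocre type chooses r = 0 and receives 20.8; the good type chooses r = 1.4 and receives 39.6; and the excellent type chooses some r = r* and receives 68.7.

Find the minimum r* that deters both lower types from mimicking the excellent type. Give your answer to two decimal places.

6.60

Good type (on-path payoff 39.6 − 5.6×1.4 = 31.76) won't mimic when 31.76 ≥ 68.7 − 5.6·r*, i.e. r* ≥ 6.60.
Mediocre type (on-path payoff 20.8) won't mimic when 20.8 ≥ 68.7 − 8.1·r*, i.e. r* ≥ 5.91.
Both must hold, so r* = max(5.91, 6.60) = 6.60. The good type's constraint binds.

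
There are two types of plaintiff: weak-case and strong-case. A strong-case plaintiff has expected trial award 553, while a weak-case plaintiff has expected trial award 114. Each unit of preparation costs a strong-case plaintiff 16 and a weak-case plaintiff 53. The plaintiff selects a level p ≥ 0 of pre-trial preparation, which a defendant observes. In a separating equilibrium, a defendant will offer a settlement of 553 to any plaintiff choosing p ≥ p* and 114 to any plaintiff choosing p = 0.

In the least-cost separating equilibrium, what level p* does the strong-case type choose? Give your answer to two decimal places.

A weak-case plaintiff choosing p = 0 receives 114.
Imitating at p* instead would pay 553 at cost 53·p*, netting 553 − 53·p*.
Indifference: 114 = 553 − 53·p*, so p* = (553 − 114) / 53 ≈ 8.28.
This is the weak-case type's binding incentive-compatibility constraint; any p ≥ 8.28 sustains separation on that side.

8.28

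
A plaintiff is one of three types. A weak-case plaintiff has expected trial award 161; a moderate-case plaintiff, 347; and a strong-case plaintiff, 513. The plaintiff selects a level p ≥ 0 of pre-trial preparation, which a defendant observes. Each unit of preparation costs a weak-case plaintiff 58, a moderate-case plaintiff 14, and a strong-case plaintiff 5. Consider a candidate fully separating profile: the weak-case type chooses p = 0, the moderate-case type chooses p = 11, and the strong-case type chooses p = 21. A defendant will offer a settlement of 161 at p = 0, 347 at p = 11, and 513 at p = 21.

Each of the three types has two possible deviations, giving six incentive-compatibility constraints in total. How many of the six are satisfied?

Weak-case (own payoff 161): to p=11 gives 347 − 58×11 = -291 → no gain ✓; to p=21 gives 513 − 58×21 = -705 → no gain ✓.
Strong-case (own payoff 513 − 5×21 = 408): to p=0 gives 161 → no gain ✓; to p=11 gives 347 − 5×11 = 292 → no gain ✓.
Moderate-case (own payoff 347 − 14×11 = 193): to p=0 gives 161 → no gain ✓; to p=21 gives 513 − 14×21 = 219 → profitable ✗.
5 of the 6 constraints hold; not an equilibrium.

5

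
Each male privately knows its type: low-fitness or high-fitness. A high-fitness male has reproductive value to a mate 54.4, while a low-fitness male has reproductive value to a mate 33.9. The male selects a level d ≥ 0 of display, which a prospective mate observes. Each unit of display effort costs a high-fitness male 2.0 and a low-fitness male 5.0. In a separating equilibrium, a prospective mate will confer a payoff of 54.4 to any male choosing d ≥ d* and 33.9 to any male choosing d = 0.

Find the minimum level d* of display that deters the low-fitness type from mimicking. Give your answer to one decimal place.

A low-fitness male choosing d = 0 receives 33.9.
Imitating at d* instead would pay 54.4 at cost 5.0·d*, netting 54.4 − 5.0·d*.
Indifference: 33.9 = 54.4 − 5.0·d*, so d* = (54.4 − 33.9) / 5.0 = 4.1.
This is the low-fitness type's binding incentive-compatibility constraint; any d ≥ 4.1 sustains separation on that side.

4.1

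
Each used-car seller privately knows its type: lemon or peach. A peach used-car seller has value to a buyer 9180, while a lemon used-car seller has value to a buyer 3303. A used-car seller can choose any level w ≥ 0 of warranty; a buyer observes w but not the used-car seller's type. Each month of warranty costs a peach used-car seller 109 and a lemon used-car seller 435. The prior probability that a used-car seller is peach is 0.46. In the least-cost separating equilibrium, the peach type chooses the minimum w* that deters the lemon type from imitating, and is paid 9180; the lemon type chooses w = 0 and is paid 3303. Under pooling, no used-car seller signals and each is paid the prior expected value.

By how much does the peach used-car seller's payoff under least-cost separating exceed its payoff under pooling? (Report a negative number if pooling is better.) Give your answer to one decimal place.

1701.0

Least-cost separating signal: w* solves 3303 = 9180 − 435·w*, so w* = (9180 − 3303)/435 ≈ 13.5103.
Peach type's separating payoff: 9180 − 109 × w* = 9180 − 109 × (9180 − 3303)/435 = 9180 − 640593/435 ≈ 7707.372.
Pooling payoff: 0.46 × 9180 + 0.54 × 3303 = 6006.42.
Difference: 7707.372 − 6006.42 = 1700.952, i.e. 1701.0 to one decimal place.
The peach type prefers to separate.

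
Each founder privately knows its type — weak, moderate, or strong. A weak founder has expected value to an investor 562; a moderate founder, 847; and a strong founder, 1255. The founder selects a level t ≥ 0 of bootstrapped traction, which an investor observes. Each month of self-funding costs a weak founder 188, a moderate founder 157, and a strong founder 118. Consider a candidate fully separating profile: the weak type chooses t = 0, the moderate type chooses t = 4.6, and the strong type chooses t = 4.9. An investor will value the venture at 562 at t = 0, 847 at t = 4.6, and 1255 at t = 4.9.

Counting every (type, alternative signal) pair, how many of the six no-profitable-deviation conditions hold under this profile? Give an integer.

Strong (own payoff 1255 − 118×4.9 = 676.8): to t=0 gives 562 → no gain ✓; to t=4.6 gives 847 − 118×4.6 = 304.2 → no gain ✓.
Weak (own payoff 562): to t=4.6 gives 847 − 188×4.6 = -17.8 → no gain ✓; to t=4.9 gives 1255 − 188×4.9 = 333.8 → no gain ✓.
Moderate (own payoff 847 − 157×4.6 = 124.8): to t=0 gives 562 → profitable ✗; to t=4.9 gives 1255 − 157×4.9 = 485.7 → profitable ✗.
4 of the 6 constraints hold; not an equilibrium.

4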